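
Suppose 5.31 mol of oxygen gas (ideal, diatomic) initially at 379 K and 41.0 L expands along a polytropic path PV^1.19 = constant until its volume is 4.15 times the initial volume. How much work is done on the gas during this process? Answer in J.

P₁ = nRT₁/V₁ = 5.31×8.314×379/41.0 = 408 kPa.
Polytropic n=1.19: T₂ = T₁(V₁/V₂)^(n−1) = 379×(0.241)^0.19 = 289 K; P₂ = P₁(V₁/V₂)^n = 75.0 kPa.
W = (P₁V₁−P₂V₂)/(n−1) = (408×41.0−75.0×170)/0.19 = 20900 J.
Work done on the gas = −W_by = -20900 J.

-20900 J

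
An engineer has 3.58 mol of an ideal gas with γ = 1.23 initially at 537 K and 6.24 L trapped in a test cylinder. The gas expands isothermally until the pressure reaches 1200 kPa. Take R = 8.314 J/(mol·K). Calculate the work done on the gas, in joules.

-12100 J

P₁ = nRT₁/V₁ = 3.58×8.314×537/6.24 = 2560 kPa.
Isothermal: T stays 537 K; PV = const ⇒ V₂ = 13.3 L, P₂ = 1200 kPa.
W = nRT ln(V₂/V₁) = 3.58×8.314×537×ln(2.13) = 12100 J.
Work done on the gas = −W_by = -12100 J.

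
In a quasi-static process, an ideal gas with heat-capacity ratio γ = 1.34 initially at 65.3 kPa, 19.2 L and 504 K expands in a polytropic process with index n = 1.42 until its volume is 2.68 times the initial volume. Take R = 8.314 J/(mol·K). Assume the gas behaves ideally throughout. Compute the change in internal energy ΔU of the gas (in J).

n = P₁V₁/(RT₁) = 65.3×19.2/(8.314×504) = 0.299 mol.
Polytropic n=1.42: T₂ = T₁(V₁/V₂)^(n−1) = 504×(0.373)^0.42 = 333 K; P₂ = P₁(V₁/V₂)^n = 16.1 kPa.
For an ideal gas ΔU = nCvΔT with Cv = R/(γ−1) = 24.5 J/(mol·K).
ΔU = 0.299×24.5×(333−504) = -1250 J.

-1250 J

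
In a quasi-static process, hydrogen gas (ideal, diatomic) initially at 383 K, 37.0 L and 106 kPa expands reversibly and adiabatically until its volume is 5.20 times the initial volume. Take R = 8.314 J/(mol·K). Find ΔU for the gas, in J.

-4730 J

n = P₁V₁/(RT₁) = 106×37.0/(8.314×383) = 1.23 mol.
Adiabatic: TV^(γ−1) = const ⇒ T₂ = 383×(0.192)^0.400 = 198 K; PV^γ = const ⇒ P₂ = 10.5 kPa.
For an ideal gas ΔU = nCvΔT with Cv = (5/2)R = 20.8 J/(mol·K).
ΔU = 1.23×20.8×(198−383) = -4730 J.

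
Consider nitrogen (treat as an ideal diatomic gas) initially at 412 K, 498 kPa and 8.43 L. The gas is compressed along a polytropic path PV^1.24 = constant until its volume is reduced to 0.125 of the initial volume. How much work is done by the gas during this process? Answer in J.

n = P₁V₁/(RT₁) = 498×8.43/(8.314×412) = 1.23 mol.
Polytropic n=1.24: T₂ = T₁(V₁/V₂)^(n−1) = 412×(8.00)^0.24 = 679 K; P₂ = P₁(V₁/V₂)^n = 6560 kPa.
W = (P₁V₁−P₂V₂)/(n−1) = (498×8.43−6560×1.05)/0.24 = -11300 J.

-11300 J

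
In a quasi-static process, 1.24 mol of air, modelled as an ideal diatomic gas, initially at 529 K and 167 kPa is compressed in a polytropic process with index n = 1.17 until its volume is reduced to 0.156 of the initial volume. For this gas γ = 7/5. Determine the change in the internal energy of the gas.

5060 J

V₁ = nRT₁/P₁ = 1.24×8.314×529/167 = 32.7 L.
Polytropic n=1.17: T₂ = T₁(V₁/V₂)^(n−1) = 529×(6.41)^0.17 = 725 K; P₂ = P₁(V₁/V₂)^n = 1470 kPa.
For an ideal gas ΔU = nCvΔT with Cv = (5/2)R = 20.8 J/(mol·K).
ΔU = 1.24×20.8×(725−529) = 5060 J.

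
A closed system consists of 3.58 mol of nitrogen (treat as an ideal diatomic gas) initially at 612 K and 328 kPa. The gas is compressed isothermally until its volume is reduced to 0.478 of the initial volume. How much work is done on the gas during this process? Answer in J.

V₁ = nRT₁/P₁ = 3.58×8.314×612/328 = 55.5 L.
Isothermal: T stays 612 K; PV = const ⇒ V₂ = 26.5 L, P₂ = 686 kPa.
W = nRT ln(V₂/V₁) = 3.58×8.314×612×ln(0.478) = -13400 J.
Work done on the gas = −W_by = 13400 J.

13400 J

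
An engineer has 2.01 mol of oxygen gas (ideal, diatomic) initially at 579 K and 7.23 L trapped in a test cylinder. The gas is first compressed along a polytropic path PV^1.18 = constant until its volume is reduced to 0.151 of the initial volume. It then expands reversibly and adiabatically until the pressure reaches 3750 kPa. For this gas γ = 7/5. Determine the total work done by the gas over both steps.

-11900 J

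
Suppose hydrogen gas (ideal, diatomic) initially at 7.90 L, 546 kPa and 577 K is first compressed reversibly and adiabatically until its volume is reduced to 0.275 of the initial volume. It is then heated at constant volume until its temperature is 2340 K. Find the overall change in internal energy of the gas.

32900 J

n = P₁V₁/(RT₁) = 546×7.90/(8.314×577) = 0.899 mol.
Step 1 — Adiabatic: TV^(γ−1) = const ⇒ T₂ = 577×(3.64)^0.400 = 967 K; PV^γ = const ⇒ P₂ = 3330 kPa.
ΔU = nCvΔT = 0.899×20.8×(967−577) = 7290 J.
Q = 0 for an adiabatic process, so W = −ΔU = -7290 J.
State after step 1: P = 3330 kPa, V = 2.17 L, T = 967 K.
Step 2 — Isochoric: V stays 2.17 L; P/T = const ⇒ T₂ = 2340 K, P₂ = 8050 kPa.
W = 0 (no volume change).
ΔU = nCvΔT = 0.899×20.8×(2340−967) = 25700 J.
Q = ΔU = 25700 J.
Net over both steps: W = -7290 J, Q = 25700 J, ΔU = 32900 J.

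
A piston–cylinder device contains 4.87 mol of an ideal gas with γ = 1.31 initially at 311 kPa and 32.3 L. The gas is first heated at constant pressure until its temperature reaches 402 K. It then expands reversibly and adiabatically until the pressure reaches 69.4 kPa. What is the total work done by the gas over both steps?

21900 J

T₁ = P₁V₁/(nR) = 311×32.3/(4.87×8.314) = 248 K.
Step 1 — Isobaric: P stays 311 kPa; V/T = const ⇒ T₂ = 402 K, V₂ = 52.3 L.
W = PΔV = 311×(52.3−32.3) kPa·L = 6230 J.
ΔU = nCvΔT = 4.87×26.8×(402−248) = 20100 J.
Q = ΔU + W = nCpΔT = 26300 J.
State after step 1: P = 311 kPa, V = 52.3 L, T = 402 K.
Step 2 — Adiabatic: T₂/T₁ = (P₂/P₁)^((γ−1)/γ) ⇒ T₂ = 402×(0.223)^0.237 = 282 K; V₂ = 164 L.
ΔU = nCvΔT = 4.87×26.8×(282−402) = -15700 J.
Q = 0 for an adiabatic process, so W = −ΔU = 15700 J.
Net over both steps: W = 21900 J, Q = 26300 J, ΔU = 4410 J.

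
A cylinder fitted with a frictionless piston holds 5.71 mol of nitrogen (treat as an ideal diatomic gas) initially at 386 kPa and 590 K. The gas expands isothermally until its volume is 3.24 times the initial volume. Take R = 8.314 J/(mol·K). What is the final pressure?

V₁ = nRT₁/P₁ = 5.71×8.314×590/386 = 72.6 L.
Isothermal: T stays 590 K; PV = const ⇒ V₂ = 235 L, P₂ = 119 kPa.

119 kPa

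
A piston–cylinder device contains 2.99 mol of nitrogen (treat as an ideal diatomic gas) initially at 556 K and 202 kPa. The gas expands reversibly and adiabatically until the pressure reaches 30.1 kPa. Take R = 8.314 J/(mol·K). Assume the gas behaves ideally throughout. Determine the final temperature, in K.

323 K

V₁ = nRT₁/P₁ = 2.99×8.314×556/202 = 68.4 L.
Adiabatic: T₂/T₁ = (P₂/P₁)^((γ−1)/γ) ⇒ T₂ = 556×(0.149)^0.286 = 323 K; V₂ = 267 L.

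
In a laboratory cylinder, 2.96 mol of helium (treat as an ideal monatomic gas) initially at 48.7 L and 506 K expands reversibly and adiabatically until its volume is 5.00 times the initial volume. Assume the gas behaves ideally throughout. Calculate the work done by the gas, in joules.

P₁ = nRT₁/V₁ = 2.96×8.314×506/48.7 = 256 kPa.
Adiabatic: TV^(γ−1) = const ⇒ T₂ = 506×(0.200)^0.667 = 173 K; PV^γ = const ⇒ P₂ = 17.5 kPa.
ΔU = nCvΔT = 2.96×12.5×(173−506) = -12300 J.
Q = 0 for an adiabatic process, so W = −ΔU = 12300 J.

12300 J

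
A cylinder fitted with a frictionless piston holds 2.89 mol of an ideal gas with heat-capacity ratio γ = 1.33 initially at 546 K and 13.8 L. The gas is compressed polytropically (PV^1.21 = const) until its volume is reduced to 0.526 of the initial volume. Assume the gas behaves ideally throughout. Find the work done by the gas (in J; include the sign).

P₁ = nRT₁/V₁ = 2.89×8.314×546/13.8 = 951 kPa.
Polytropic n=1.21: T₂ = T₁(V₁/V₂)^(n−1) = 546×(1.90)^0.21 = 625 K; P₂ = P₁(V₁/V₂)^n = 2070 kPa.
W = (P₁V₁−P₂V₂)/(n−1) = (951×13.8−2070×7.26)/0.21 = -9020 J.

-9020 J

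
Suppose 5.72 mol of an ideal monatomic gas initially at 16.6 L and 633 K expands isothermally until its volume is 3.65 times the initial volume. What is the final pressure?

P₁ = nRT₁/V₁ = 5.72×8.314×633/16.6 = 1810 kPa.
Isothermal: T stays 633 K; PV = const ⇒ V₂ = 60.6 L, P₂ = 497 kPa.

497 kPa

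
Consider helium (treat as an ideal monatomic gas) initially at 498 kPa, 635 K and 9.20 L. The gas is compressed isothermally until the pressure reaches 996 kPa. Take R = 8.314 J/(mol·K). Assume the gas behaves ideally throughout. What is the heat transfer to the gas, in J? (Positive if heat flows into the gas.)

n = P₁V₁/(RT₁) = 498×9.20/(8.314×635) = 0.868 mol.
Isothermal: T stays 635 K; PV = const ⇒ V₂ = 4.60 L, P₂ = 996 kPa.
ΔU = 0 (ideal gas, T constant).
W = nRT ln(V₂/V₁) = 0.868×8.314×635×ln(0.500) = -3180 J.
Q = ΔU + W = -3180 J.

-3180 J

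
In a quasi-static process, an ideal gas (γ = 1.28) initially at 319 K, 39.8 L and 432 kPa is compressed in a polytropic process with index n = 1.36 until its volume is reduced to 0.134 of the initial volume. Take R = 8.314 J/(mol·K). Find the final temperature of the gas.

658 K

Polytropic n=1.36: T₂ = T₁(V₁/V₂)^(n−1) = 319×(7.46)^0.36 = 658 K; P₂ = P₁(V₁/V₂)^n = 6650 kPa.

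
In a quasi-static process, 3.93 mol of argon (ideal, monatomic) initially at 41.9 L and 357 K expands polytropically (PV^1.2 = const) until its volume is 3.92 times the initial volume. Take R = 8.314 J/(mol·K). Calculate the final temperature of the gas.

P₁ = nRT₁/V₁ = 3.93×8.314×357/41.9 = 278 kPa.
Polytropic n=1.2: T₂ = T₁(V₁/V₂)^(n−1) = 357×(0.255)^0.20 = 272 K; P₂ = P₁(V₁/V₂)^n = 54.0 kPa.

272 K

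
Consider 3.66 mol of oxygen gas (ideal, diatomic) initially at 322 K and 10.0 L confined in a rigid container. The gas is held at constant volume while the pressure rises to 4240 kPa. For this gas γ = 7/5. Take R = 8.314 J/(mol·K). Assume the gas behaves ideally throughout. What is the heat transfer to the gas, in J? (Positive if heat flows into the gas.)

81500 J

P₁ = nRT₁/V₁ = 3.66×8.314×322/10.0 = 980 kPa.
Isochoric: V stays 10.0 L; P/T = const ⇒ T₂ = 1390 K, P₂ = 4240 kPa.
W = 0 (no volume change).
ΔU = nCvΔT = 3.66×20.8×(1390−322) = 81500 J.
Q = ΔU = 81500 J.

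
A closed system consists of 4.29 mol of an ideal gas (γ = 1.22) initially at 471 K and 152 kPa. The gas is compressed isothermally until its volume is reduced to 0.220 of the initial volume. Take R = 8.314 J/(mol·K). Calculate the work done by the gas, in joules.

-25400 J

V₁ = nRT₁/P₁ = 4.29×8.314×471/152 = 111 L.
Isothermal: T stays 471 K; PV = const ⇒ V₂ = 24.3 L, P₂ = 691 kPa.
W = nRT ln(V₂/V₁) = 4.29×8.314×471×ln(0.220) = -25400 J.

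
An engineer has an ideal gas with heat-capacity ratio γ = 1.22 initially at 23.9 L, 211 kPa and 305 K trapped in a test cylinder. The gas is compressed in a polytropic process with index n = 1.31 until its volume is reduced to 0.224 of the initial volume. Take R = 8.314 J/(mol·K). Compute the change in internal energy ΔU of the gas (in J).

13500 J

n = P₁V₁/(RT₁) = 211×23.9/(8.314×305) = 1.99 mol.
Polytropic n=1.31: T₂ = T₁(V₁/V₂)^(n−1) = 305×(4.46)^0.31 = 485 K; P₂ = P₁(V₁/V₂)^n = 1500 kPa.
For an ideal gas ΔU = nCvΔT with Cv = R/(γ−1) = 37.8 J/(mol·K).
ΔU = 1.99×37.8×(485−305) = 13500 J.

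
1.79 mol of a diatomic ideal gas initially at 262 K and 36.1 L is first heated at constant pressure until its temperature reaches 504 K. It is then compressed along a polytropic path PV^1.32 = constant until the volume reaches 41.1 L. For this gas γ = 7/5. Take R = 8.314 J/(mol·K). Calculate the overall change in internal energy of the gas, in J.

12400 J

P₁ = nRT₁/V₁ = 1.79×8.314×262/36.1 = 108 kPa.
Step 1 — Isobaric: P stays 108 kPa; V/T = const ⇒ T₂ = 504 K, V₂ = 69.4 L.
W = PΔV = 108×(69.4−36.1) kPa·L = 3600 J.
ΔU = nCvΔT = 1.79×20.8×(504−262) = 9000 J.
Q = ΔU + W = nCpΔT = 12600 J.
State after step 1: P = 108 kPa, V = 69.4 L, T = 504 K.
Step 2 — Polytropic n=1.32: T₂ = T₁(V₁/V₂)^(n−1) = 504×(1.69)^0.32 = 596 K; P₂ = P₁(V₁/V₂)^n = 216 kPa.
W = (P₁V₁−P₂V₂)/(n−1) = (108×69.4−216×41.1)/0.32 = -4280 J.
ΔU = nCvΔT = 1.79×20.8×(596−504) = 3430 J.
Q = ΔU + W = -857 J.
Net over both steps: W = -682 J, Q = 11700 J, ΔU = 12400 J.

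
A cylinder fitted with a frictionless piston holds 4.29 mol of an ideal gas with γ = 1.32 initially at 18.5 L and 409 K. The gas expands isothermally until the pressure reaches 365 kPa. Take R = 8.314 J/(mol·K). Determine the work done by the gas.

11200 J

P₁ = nRT₁/V₁ = 4.29×8.314×409/18.5 = 789 kPa.
Isothermal: T stays 409 K; PV = const ⇒ V₂ = 40.0 L, P₂ = 365 kPa.
W = nRT ln(V₂/V₁) = 4.29×8.314×409×ln(2.16) = 11200 J.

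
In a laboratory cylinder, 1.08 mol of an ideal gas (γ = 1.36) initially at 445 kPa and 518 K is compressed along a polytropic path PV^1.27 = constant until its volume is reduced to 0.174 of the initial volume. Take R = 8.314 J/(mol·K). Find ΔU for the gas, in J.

7800 J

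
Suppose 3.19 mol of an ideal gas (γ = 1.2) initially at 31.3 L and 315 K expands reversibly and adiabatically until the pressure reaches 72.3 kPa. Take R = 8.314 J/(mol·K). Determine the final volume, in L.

P₁ = nRT₁/V₁ = 3.19×8.314×315/31.3 = 267 kPa.
Adiabatic: T₂/T₁ = (P₂/P₁)^((γ−1)/γ) ⇒ T₂ = 315×(0.271)^0.167 = 253 K; V₂ = 92.9 L.

92.9 L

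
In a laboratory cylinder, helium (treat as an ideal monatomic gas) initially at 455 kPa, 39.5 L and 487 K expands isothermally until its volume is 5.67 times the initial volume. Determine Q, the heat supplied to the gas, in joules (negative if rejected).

31200 J

n = P₁V₁/(RT₁) = 455×39.5/(8.314×487) = 4.44 mol.
Isothermal: T stays 487 K; PV = const ⇒ V₂ = 224 L, P₂ = 80.2 kPa.
ΔU = 0 (ideal gas, T constant).
W = nRT ln(V₂/V₁) = 4.44×8.314×487×ln(5.67) = 31200 J.
Q = ΔU + W = 31200 J.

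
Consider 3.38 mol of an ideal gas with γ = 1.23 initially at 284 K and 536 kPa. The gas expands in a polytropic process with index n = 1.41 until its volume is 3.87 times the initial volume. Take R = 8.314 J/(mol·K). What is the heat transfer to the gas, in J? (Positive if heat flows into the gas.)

-6490 J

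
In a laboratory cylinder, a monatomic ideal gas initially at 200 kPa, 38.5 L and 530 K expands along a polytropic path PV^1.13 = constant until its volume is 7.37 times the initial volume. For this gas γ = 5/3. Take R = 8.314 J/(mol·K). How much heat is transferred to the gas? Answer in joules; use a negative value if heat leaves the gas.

10900 J

n = P₁V₁/(RT₁) = 200×38.5/(8.314×530) = 1.75 mol.
Polytropic n=1.13: T₂ = T₁(V₁/V₂)^(n−1) = 530×(0.136)^0.13 = 409 K; P₂ = P₁(V₁/V₂)^n = 20.9 kPa.
W = (P₁V₁−P₂V₂)/(n−1) = (200×38.5−20.9×284)/0.13 = 13500 J.
ΔU = nCvΔT = 1.75×12.5×(409−530) = -2640 J.
Q = ΔU + W = 10900 J.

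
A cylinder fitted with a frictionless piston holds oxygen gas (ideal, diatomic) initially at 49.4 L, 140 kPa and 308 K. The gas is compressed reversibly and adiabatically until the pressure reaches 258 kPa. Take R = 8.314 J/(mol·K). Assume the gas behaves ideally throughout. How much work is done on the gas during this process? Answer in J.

3300 J

n = P₁V₁/(RT₁) = 140×49.4/(8.314×308) = 2.70 mol.
Adiabatic: T₂/T₁ = (P₂/P₁)^((γ−1)/γ) ⇒ T₂ = 308×(1.84)^0.286 = 367 K; V₂ = 31.9 L.
ΔU = nCvΔT = 2.70×20.8×(367−308) = 3300 J.
Q = 0 for an adiabatic process, so W = −ΔU = -3300 J.
Work done on the gas = −W_by = 3300 J.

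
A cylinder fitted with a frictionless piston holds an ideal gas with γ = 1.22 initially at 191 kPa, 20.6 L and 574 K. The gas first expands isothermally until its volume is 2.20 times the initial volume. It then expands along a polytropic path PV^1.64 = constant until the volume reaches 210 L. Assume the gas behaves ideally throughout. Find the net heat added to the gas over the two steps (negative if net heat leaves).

-4240 J

n = P₁V₁/(RT₁) = 191×20.6/(8.314×574) = 0.824 mol.
Step 1 — Isothermal: T stays 574 K; PV = const ⇒ V₂ = 45.3 L, P₂ = 86.8 kPa.
ΔU = 0 (ideal gas, T constant).
W = nRT ln(V₂/V₁) = 0.824×8.314×574×ln(2.20) = 3100 J.
Q = ΔU + W = 3100 J.
State after step 1: P = 86.8 kPa, V = 45.3 L, T = 574 K.
Step 2 — Polytropic n=1.64: T₂ = T₁(V₁/V₂)^(n−1) = 574×(0.216)^0.64 = 215 K; P₂ = P₁(V₁/V₂)^n = 7.02 kPa.
W = (P₁V₁−P₂V₂)/(n−1) = (86.8×45.3−7.02×210)/0.64 = 3840 J.
ΔU = nCvΔT = 0.824×37.8×(215−574) = -11200 J.
Q = ΔU + W = -7340 J.
Net over both steps: W = 6950 J, Q = -4240 J, ΔU = -11200 J.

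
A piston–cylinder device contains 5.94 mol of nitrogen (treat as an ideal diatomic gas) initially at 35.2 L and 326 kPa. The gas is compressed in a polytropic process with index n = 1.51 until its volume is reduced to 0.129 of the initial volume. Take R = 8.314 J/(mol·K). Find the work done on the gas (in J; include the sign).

41400 J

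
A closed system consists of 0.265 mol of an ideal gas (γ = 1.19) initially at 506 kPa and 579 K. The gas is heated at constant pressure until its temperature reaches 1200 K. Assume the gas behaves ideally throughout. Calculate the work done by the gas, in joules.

1370 J

V₁ = nRT₁/P₁ = 0.265×8.314×579/506 = 2.52 L.
Isobaric: P stays 506 kPa; V/T = const ⇒ T₂ = 1200 K, V₂ = 5.23 L.
W = PΔV = 506×(5.23−2.52) kPa·L = 1370 J.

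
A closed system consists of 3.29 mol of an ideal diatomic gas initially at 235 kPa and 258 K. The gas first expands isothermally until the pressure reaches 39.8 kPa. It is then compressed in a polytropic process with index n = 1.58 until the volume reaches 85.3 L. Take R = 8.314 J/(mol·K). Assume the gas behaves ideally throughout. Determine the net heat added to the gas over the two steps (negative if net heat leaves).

15400 J

V₁ = nRT₁/P₁ = 3.29×8.314×258/235 = 30.0 L.
Step 1 — Isothermal: T stays 258 K; PV = const ⇒ V₂ = 177 L, P₂ = 39.8 kPa.
ΔU = 0 (ideal gas, T constant).
W = nRT ln(V₂/V₁) = 3.29×8.314×258×ln(5.90) = 12500 J.
Q = ΔU + W = 12500 J.
State after step 1: P = 39.8 kPa, V = 177 L, T = 258 K.
Step 2 — Polytropic n=1.58: T₂ = T₁(V₁/V₂)^(n−1) = 258×(2.08)^0.58 = 394 K; P₂ = P₁(V₁/V₂)^n = 126 kPa.
W = (P₁V₁−P₂V₂)/(n−1) = (39.8×177−126×85.3)/0.58 = -6430 J.
ΔU = nCvΔT = 3.29×20.8×(394−258) = 9330 J.
Q = ΔU + W = 2890 J.
Net over both steps: W = 6100 J, Q = 15400 J, ΔU = 9330 J.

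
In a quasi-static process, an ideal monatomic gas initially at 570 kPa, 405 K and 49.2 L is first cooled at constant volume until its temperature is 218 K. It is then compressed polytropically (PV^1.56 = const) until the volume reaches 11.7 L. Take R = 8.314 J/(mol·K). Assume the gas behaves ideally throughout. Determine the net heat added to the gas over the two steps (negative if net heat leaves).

-24800 J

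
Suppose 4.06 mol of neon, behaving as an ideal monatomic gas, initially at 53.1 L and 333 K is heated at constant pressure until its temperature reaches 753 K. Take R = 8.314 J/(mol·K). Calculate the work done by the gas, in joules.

14200 J

P₁ = nRT₁/V₁ = 4.06×8.314×333/53.1 = 212 kPa.
Isobaric: P stays 212 kPa; V/T = const ⇒ T₂ = 753 K, V₂ = 120 L.
W = PΔV = 212×(120−53.1) kPa·L = 14200 J.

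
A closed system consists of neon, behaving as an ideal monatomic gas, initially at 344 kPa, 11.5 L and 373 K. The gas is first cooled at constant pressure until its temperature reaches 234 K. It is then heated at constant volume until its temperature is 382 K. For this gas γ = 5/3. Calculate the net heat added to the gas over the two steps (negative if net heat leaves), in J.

-1330 J

n = P₁V₁/(RT₁) = 344×11.5/(8.314×373) = 1.28 mol.
Step 1 — Isobaric: P stays 344 kPa; V/T = const ⇒ T₂ = 234 K, V₂ = 7.21 L.
W = PΔV = 344×(7.21−11.5) kPa·L = -1470 J.
ΔU = nCvΔT = 1.28×12.5×(234−373) = -2210 J.
Q = ΔU + W = nCpΔT = -3690 J.
State after step 1: P = 344 kPa, V = 7.21 L, T = 234 K.
Step 2 — Isochoric: V stays 7.21 L; P/T = const ⇒ T₂ = 382 K, P₂ = 562 kPa.
W = 0 (no volume change).
ΔU = nCvΔT = 1.28×12.5×(382−234) = 2350 J.
Q = ΔU = 2350 J.
Net over both steps: W = -1470 J, Q = -1330 J, ΔU = 143 J.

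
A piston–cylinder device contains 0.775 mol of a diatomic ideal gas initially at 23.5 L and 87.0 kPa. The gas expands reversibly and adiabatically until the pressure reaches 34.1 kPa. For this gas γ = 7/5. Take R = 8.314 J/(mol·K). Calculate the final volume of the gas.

45.9 L

T₁ = P₁V₁/(nR) = 87.0×23.5/(0.775×8.314) = 317 K.
Adiabatic: T₂/T₁ = (P₂/P₁)^((γ−1)/γ) ⇒ T₂ = 317×(0.392)^0.286 = 243 K; V₂ = 45.9 L.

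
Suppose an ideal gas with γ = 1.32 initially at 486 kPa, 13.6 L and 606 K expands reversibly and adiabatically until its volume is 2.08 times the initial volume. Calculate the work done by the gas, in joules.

4320 J

n = P₁V₁/(RT₁) = 486×13.6/(8.314×606) = 1.31 mol.
Adiabatic: TV^(γ−1) = const ⇒ T₂ = 606×(0.481)^0.320 = 479 K; PV^γ = const ⇒ P₂ = 185 kPa.
ΔU = nCvΔT = 1.31×26.0×(479−606) = -4320 J.
Q = 0 for an adiabatic process, so W = −ΔU = 4320 J.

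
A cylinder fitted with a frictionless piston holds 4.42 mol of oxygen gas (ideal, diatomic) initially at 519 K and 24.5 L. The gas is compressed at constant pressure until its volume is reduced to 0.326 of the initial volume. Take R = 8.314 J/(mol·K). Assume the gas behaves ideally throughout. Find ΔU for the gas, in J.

-32100 J

P₁ = nRT₁/V₁ = 4.42×8.314×519/24.5 = 778 kPa.
Isobaric: P stays 778 kPa; V/T = const ⇒ T₂ = 169 K, V₂ = 7.99 L.
For an ideal gas ΔU = nCvΔT with Cv = (5/2)R = 20.8 J/(mol·K).
ΔU = 4.42×20.8×(169−519) = -32100 J.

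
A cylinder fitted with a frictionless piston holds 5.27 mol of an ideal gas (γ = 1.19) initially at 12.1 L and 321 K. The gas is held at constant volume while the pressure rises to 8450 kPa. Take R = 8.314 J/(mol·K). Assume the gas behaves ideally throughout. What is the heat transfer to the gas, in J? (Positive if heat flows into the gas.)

464000 J

P₁ = nRT₁/V₁ = 5.27×8.314×321/12.1 = 1160 kPa.
Isochoric: V stays 12.1 L; P/T = const ⇒ T₂ = 2330 K, P₂ = 8450 kPa.
W = 0 (no volume change).
ΔU = nCvΔT = 5.27×43.8×(2330−321) = 464000 J.
Q = ΔU = 464000 J.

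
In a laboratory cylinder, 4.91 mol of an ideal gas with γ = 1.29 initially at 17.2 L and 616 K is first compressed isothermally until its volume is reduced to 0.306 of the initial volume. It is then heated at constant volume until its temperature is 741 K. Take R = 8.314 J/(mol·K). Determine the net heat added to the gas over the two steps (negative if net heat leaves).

P₁ = nRT₁/V₁ = 4.91×8.314×616/17.2 = 1460 kPa.
Step 1 — Isothermal: T stays 616 K; PV = const ⇒ V₂ = 5.26 L, P₂ = 4780 kPa.
ΔU = 0 (ideal gas, T constant).
W = nRT ln(V₂/V₁) = 4.91×8.314×616×ln(0.306) = -29800 J.
Q = ΔU + W = -29800 J.
State after step 1: P = 4780 kPa, V = 5.26 L, T = 616 K.
Step 2 — Isochoric: V stays 5.26 L; P/T = const ⇒ T₂ = 741 K, P₂ = 5750 kPa.
W = 0 (no volume change).
ΔU = nCvΔT = 4.91×28.7×(741−616) = 17600 J.
Q = ΔU = 17600 J.
Net over both steps: W = -29800 J, Q = -12200 J, ΔU = 17600 J.

-12200 J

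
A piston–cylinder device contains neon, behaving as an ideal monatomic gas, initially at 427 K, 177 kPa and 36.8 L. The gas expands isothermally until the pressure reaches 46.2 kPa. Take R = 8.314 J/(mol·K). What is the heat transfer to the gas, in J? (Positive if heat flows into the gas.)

n = P₁V₁/(RT₁) = 177×36.8/(8.314×427) = 1.83 mol.
Isothermal: T stays 427 K; PV = const ⇒ V₂ = 141 L, P₂ = 46.2 kPa.
ΔU = 0 (ideal gas, T constant).
W = nRT ln(V₂/V₁) = 1.83×8.314×427×ln(3.83) = 8750 J.
Q = ΔU + W = 8750 J.

8750 J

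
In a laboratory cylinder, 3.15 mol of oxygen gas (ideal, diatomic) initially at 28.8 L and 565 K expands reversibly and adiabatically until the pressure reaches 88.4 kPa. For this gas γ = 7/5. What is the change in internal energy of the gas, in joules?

-14600 J

P₁ = nRT₁/V₁ = 3.15×8.314×565/28.8 = 514 kPa.
Adiabatic: T₂/T₁ = (P₂/P₁)^((γ−1)/γ) ⇒ T₂ = 565×(0.172)^0.286 = 342 K; V₂ = 101 L.
For an ideal gas ΔU = nCvΔT with Cv = (5/2)R = 20.8 J/(mol·K).
ΔU = 3.15×20.8×(342−565) = -14600 J.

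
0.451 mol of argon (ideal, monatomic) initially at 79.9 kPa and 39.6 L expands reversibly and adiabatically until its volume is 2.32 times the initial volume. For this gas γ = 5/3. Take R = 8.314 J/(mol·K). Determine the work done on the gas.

-2040 J

T₁ = P₁V₁/(nR) = 79.9×39.6/(0.451×8.314) = 844 K.
Adiabatic: TV^(γ−1) = const ⇒ T₂ = 844×(0.431)^0.667 = 482 K; PV^γ = const ⇒ P₂ = 19.7 kPa.
ΔU = nCvΔT = 0.451×12.5×(482−844) = -2040 J.
Q = 0 for an adiabatic process, so W = −ΔU = 2040 J.
Work done on the gas = −W_by = -2040 J.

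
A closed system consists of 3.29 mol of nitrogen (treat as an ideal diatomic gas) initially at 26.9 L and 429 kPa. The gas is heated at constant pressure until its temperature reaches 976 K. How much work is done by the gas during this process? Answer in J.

T₁ = P₁V₁/(nR) = 429×26.9/(3.29×8.314) = 422 K.
Isobaric: P stays 429 kPa; V/T = const ⇒ T₂ = 976 K, V₂ = 62.2 L.
W = PΔV = 429×(62.2−26.9) kPa·L = 15200 J.

15200 J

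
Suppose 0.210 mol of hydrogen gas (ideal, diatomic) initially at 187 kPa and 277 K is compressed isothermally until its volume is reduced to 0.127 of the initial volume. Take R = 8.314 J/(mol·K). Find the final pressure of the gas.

V₁ = nRT₁/P₁ = 0.210×8.314×277/187 = 2.59 L.
Isothermal: T stays 277 K; PV = const ⇒ V₂ = 0.328 L, P₂ = 1470 kPa.

1470 kPa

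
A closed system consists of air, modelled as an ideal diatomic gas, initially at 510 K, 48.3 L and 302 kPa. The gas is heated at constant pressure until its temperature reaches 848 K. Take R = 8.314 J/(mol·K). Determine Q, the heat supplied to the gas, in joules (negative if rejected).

33800 J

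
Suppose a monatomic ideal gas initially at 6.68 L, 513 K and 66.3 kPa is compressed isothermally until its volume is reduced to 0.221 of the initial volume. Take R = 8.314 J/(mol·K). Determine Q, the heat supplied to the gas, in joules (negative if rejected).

-669 J

n = P₁V₁/(RT₁) = 66.3×6.68/(8.314×513) = 0.104 mol.
Isothermal: T stays 513 K; PV = const ⇒ V₂ = 1.48 L, P₂ = 300 kPa.
ΔU = 0 (ideal gas, T constant).
W = nRT ln(V₂/V₁) = 0.104×8.314×513×ln(0.221) = -669 J.
Q = ΔU + W = -669 J.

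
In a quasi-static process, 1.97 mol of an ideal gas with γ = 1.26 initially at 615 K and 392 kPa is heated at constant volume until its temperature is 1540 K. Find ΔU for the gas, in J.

V₁ = nRT₁/P₁ = 1.97×8.314×615/392 = 25.7 L.
Isochoric: V stays 25.7 L; P/T = const ⇒ T₂ = 1540 K, P₂ = 982 kPa.
For an ideal gas ΔU = nCvΔT with Cv = R/(γ−1) = 32.0 J/(mol·K).
ΔU = 1.97×32.0×(1540−615) = 58300 J.

58300 J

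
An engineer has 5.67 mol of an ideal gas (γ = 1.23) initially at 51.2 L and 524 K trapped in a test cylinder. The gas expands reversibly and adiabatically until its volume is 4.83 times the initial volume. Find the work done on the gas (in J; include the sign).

P₁ = nRT₁/V₁ = 5.67×8.314×524/51.2 = 482 kPa.
Adiabatic: TV^(γ−1) = const ⇒ T₂ = 524×(0.207)^0.230 = 365 K; PV^γ = const ⇒ P₂ = 69.5 kPa.
ΔU = nCvΔT = 5.67×36.1×(365−524) = -32600 J.
Q = 0 for an adiabatic process, so W = −ΔU = 32600 J.
Work done on the gas = −W_by = -32600 J.

-32600 J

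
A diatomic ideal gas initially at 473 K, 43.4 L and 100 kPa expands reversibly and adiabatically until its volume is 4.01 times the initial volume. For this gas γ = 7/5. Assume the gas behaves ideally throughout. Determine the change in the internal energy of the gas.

n = P₁V₁/(RT₁) = 100×43.4/(8.314×473) = 1.10 mol.
Adiabatic: TV^(γ−1) = const ⇒ T₂ = 473×(0.249)^0.400 = 271 K; PV^γ = const ⇒ P₂ = 14.3 kPa.
For an ideal gas ΔU = nCvΔT with Cv = (5/2)R = 20.8 J/(mol·K).
ΔU = 1.10×20.8×(271−473) = -4620 J.

-4620 J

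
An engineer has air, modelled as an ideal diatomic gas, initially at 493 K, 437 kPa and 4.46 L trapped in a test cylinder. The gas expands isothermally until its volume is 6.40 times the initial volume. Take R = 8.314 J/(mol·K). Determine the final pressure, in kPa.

68.3 kPa

Isothermal: T stays 493 K; PV = const ⇒ V₂ = 28.5 L, P₂ = 68.3 kPa.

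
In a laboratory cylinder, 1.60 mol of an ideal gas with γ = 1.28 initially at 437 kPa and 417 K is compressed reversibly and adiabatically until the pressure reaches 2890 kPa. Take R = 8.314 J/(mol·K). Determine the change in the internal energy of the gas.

10100 J

V₁ = nRT₁/P₁ = 1.60×8.314×417/437 = 12.7 L.
Adiabatic: T₂/T₁ = (P₂/P₁)^((γ−1)/γ) ⇒ T₂ = 417×(6.61)^0.219 = 630 K; V₂ = 2.90 L.
For an ideal gas ΔU = nCvΔT with Cv = R/(γ−1) = 29.7 J/(mol·K).
ΔU = 1.60×29.7×(630−417) = 10100 J.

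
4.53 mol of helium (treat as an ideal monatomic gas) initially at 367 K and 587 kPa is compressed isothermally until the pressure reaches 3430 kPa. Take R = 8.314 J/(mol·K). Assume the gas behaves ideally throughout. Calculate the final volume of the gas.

V₁ = nRT₁/P₁ = 4.53×8.314×367/587 = 23.5 L.
Isothermal: T stays 367 K; PV = const ⇒ V₂ = 4.03 L, P₂ = 3430 kPa.

4.03 L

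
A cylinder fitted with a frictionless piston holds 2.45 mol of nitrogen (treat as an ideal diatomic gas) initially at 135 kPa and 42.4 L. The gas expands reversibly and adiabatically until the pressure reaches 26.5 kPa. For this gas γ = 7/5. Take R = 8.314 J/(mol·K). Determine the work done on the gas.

-5320 J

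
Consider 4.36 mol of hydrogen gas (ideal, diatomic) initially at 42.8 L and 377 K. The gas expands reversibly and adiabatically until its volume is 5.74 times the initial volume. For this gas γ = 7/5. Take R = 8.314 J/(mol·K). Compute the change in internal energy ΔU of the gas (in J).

P₁ = nRT₁/V₁ = 4.36×8.314×377/42.8 = 319 kPa.
Adiabatic: TV^(γ−1) = const ⇒ T₂ = 377×(0.174)^0.400 = 187 K; PV^γ = const ⇒ P₂ = 27.7 kPa.
For an ideal gas ΔU = nCvΔT with Cv = (5/2)R = 20.8 J/(mol·K).
ΔU = 4.36×20.8×(187−377) = -17200 J.

-17200 J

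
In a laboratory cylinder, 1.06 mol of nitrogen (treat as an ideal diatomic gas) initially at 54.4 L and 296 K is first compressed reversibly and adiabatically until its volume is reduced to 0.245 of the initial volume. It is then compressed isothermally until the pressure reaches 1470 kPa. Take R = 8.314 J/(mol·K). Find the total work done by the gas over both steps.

P₁ = nRT₁/V₁ = 1.06×8.314×296/54.4 = 48.0 kPa.
Step 1 — Adiabatic: TV^(γ−1) = const ⇒ T₂ = 296×(4.08)^0.400 = 520 K; PV^γ = const ⇒ P₂ = 344 kPa.
ΔU = nCvΔT = 1.06×20.8×(520−296) = 4930 J.
Q = 0 for an adiabatic process, so W = −ΔU = -4930 J.
State after step 1: P = 344 kPa, V = 13.3 L, T = 520 K.
Step 2 — Isothermal: T stays 520 K; PV = const ⇒ V₂ = 3.11 L, P₂ = 1470 kPa.
ΔU = 0 (ideal gas, T constant).
W = nRT ln(V₂/V₁) = 1.06×8.314×520×ln(0.234) = -6660 J.
Q = ΔU + W = -6660 J.
Net over both steps: W = -11600 J, Q = -6660 J, ΔU = 4930 J.

-11600 J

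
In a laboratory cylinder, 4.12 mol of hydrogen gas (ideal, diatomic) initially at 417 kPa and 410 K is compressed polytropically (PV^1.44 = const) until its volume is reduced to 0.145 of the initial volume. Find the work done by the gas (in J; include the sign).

-42700 J

V₁ = nRT₁/P₁ = 4.12×8.314×410/417 = 33.7 L.
Polytropic n=1.44: T₂ = T₁(V₁/V₂)^(n−1) = 410×(6.90)^0.44 = 959 K; P₂ = P₁(V₁/V₂)^n = 6730 kPa.
W = (P₁V₁−P₂V₂)/(n−1) = (417×33.7−6730×4.88)/0.44 = -42700 J.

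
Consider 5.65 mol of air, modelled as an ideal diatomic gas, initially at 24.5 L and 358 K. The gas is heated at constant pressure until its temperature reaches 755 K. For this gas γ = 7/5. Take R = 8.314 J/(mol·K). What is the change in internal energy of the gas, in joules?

46600 J

P₁ = nRT₁/V₁ = 5.65×8.314×358/24.5 = 686 kPa.
Isobaric: P stays 686 kPa; V/T = const ⇒ T₂ = 755 K, V₂ = 51.7 L.
For an ideal gas ΔU = nCvΔT with Cv = (5/2)R = 20.8 J/(mol·K).
ΔU = 5.65×20.8×(755−358) = 46600 J.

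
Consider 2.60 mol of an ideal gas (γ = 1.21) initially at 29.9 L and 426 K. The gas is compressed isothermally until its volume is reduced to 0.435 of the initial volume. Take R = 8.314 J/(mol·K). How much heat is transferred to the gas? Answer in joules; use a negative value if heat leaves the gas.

P₁ = nRT₁/V₁ = 2.60×8.314×426/29.9 = 308 kPa.
Isothermal: T stays 426 K; PV = const ⇒ V₂ = 13.0 L, P₂ = 708 kPa.
ΔU = 0 (ideal gas, T constant).
W = nRT ln(V₂/V₁) = 2.60×8.314×426×ln(0.435) = -7670 J.
Q = ΔU + W = -7670 J.

-7670 J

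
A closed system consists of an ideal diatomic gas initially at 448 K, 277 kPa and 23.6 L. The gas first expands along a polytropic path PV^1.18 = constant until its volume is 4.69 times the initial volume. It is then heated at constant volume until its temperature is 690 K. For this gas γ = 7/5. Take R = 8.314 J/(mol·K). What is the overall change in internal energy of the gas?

n = P₁V₁/(RT₁) = 277×23.6/(8.314×448) = 1.76 mol.
Step 1 — Polytropic n=1.18: T₂ = T₁(V₁/V₂)^(n−1) = 448×(0.213)^0.18 = 339 K; P₂ = P₁(V₁/V₂)^n = 44.7 kPa.
W = (P₁V₁−P₂V₂)/(n−1) = (277×23.6−44.7×111)/0.18 = 8820 J.
ΔU = nCvΔT = 1.76×20.8×(339−448) = -3970 J.
Q = ΔU + W = 4850 J.
State after step 1: P = 44.7 kPa, V = 111 L, T = 339 K.
Step 2 — Isochoric: V stays 111 L; P/T = const ⇒ T₂ = 690 K, P₂ = 91.0 kPa.
W = 0 (no volume change).
ΔU = nCvΔT = 1.76×20.8×(690−339) = 12800 J.
Q = ΔU = 12800 J.
Net over both steps: W = 8820 J, Q = 17600 J, ΔU = 8830 J.

8830 J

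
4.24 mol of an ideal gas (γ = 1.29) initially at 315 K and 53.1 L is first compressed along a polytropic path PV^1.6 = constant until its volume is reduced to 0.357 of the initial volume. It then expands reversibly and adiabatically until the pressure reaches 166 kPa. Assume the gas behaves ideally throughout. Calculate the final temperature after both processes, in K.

P₁ = nRT₁/V₁ = 4.24×8.314×315/53.1 = 209 kPa.
Step 1 — Polytropic n=1.6: T₂ = T₁(V₁/V₂)^(n−1) = 315×(2.80)^0.60 = 584 K; P₂ = P₁(V₁/V₂)^n = 1090 kPa.
W = (P₁V₁−P₂V₂)/(n−1) = (209×53.1−1090×19.0)/0.60 = -15800 J.
ΔU = nCvΔT = 4.24×28.7×(584−315) = 32700 J.
Q = ΔU + W = 16900 J.
State after step 1: P = 1090 kPa, V = 19.0 L, T = 584 K.
Step 2 — Adiabatic: T₂/T₁ = (P₂/P₁)^((γ−1)/γ) ⇒ T₂ = 584×(0.153)^0.225 = 383 K; V₂ = 81.3 L.
ΔU = nCvΔT = 4.24×28.7×(383−584) = -24500 J.
Q = 0 for an adiabatic process, so W = −ΔU = 24500 J.
Net over both steps: W = 8650 J, Q = 16900 J, ΔU = 8270 J.

383 K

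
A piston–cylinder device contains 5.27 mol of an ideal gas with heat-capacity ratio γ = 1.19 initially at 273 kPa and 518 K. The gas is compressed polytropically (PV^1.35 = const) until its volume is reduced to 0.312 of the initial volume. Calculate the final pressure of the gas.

1320 kPa

V₁ = nRT₁/P₁ = 5.27×8.314×518/273 = 83.1 L.
Polytropic n=1.35: T₂ = T₁(V₁/V₂)^(n−1) = 518×(3.21)^0.35 = 779 K; P₂ = P₁(V₁/V₂)^n = 1320 kPa.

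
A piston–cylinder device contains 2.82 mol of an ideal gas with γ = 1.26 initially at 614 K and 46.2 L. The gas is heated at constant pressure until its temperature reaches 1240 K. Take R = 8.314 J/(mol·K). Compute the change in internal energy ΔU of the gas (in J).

P₁ = nRT₁/V₁ = 2.82×8.314×614/46.2 = 312 kPa.
Isobaric: P stays 312 kPa; V/T = const ⇒ T₂ = 1240 K, V₂ = 93.3 L.
For an ideal gas ΔU = nCvΔT with Cv = R/(γ−1) = 32.0 J/(mol·K).
ΔU = 2.82×32.0×(1240−614) = 56400 J.

56400 J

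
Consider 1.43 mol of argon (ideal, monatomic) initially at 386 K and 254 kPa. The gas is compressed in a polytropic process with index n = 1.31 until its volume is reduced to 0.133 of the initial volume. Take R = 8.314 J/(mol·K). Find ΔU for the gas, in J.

5980 J

V₁ = nRT₁/P₁ = 1.43×8.314×386/254 = 18.1 L.
Polytropic n=1.31: T₂ = T₁(V₁/V₂)^(n−1) = 386×(7.52)^0.31 = 721 K; P₂ = P₁(V₁/V₂)^n = 3570 kPa.
For an ideal gas ΔU = nCvΔT with Cv = (3/2)R = 12.5 J/(mol·K).
ΔU = 1.43×12.5×(721−386) = 5980 J.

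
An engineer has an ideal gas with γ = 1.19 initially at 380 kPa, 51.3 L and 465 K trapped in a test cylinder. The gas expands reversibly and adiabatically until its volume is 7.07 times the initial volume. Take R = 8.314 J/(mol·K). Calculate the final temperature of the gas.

321 K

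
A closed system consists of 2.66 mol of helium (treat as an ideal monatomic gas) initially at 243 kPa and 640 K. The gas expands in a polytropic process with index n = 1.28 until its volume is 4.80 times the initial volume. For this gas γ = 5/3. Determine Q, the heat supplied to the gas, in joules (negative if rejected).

10400 J

V₁ = nRT₁/P₁ = 2.66×8.314×640/243 = 58.2 L.
Polytropic n=1.28: T₂ = T₁(V₁/V₂)^(n−1) = 640×(0.208)^0.28 = 413 K; P₂ = P₁(V₁/V₂)^n = 32.6 kPa.
W = (P₁V₁−P₂V₂)/(n−1) = (243×58.2−32.6×280)/0.28 = 18000 J.
ΔU = nCvΔT = 2.66×12.5×(413−640) = -7550 J.
Q = ΔU + W = 10400 J.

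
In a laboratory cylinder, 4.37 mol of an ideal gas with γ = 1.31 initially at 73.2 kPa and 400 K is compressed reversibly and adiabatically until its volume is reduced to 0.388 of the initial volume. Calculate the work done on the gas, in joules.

16000 J

V₁ = nRT₁/P₁ = 4.37×8.314×400/73.2 = 199 L.
Adiabatic: TV^(γ−1) = const ⇒ T₂ = 400×(2.58)^0.310 = 536 K; PV^γ = const ⇒ P₂ = 253 kPa.
ΔU = nCvΔT = 4.37×26.8×(536−400) = 16000 J.
Q = 0 for an adiabatic process, so W = −ΔU = -16000 J.
Work done on the gas = −W_by = 16000 J.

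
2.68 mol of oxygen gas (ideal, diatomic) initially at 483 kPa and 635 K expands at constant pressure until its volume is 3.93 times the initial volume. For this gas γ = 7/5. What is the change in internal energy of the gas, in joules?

104000 J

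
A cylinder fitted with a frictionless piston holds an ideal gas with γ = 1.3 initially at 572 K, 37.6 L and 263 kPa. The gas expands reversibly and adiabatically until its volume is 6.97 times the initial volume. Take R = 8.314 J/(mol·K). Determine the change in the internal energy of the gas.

-14600 J

n = P₁V₁/(RT₁) = 263×37.6/(8.314×572) = 2.08 mol.
Adiabatic: TV^(γ−1) = const ⇒ T₂ = 572×(0.143)^0.300 = 319 K; PV^γ = const ⇒ P₂ = 21.1 kPa.
For an ideal gas ΔU = nCvΔT with Cv = R/(γ−1) = 27.7 J/(mol·K).
ΔU = 2.08×27.7×(319−572) = -14600 J.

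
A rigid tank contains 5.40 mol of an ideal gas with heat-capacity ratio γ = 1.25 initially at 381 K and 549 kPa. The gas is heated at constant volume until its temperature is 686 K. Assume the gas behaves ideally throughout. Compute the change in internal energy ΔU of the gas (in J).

54800 J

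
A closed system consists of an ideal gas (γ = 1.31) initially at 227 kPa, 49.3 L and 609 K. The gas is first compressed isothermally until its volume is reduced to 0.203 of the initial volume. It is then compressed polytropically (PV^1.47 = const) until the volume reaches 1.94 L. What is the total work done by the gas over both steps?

n = P₁V₁/(RT₁) = 227×49.3/(8.314×609) = 2.21 mol.
Step 1 — Isothermal: T stays 609 K; PV = const ⇒ V₂ = 10.0 L, P₂ = 1120 kPa.
ΔU = 0 (ideal gas, T constant).
W = nRT ln(V₂/V₁) = 2.21×8.314×609×ln(0.203) = -17800 J.
Q = ΔU + W = -17800 J.
State after step 1: P = 1120 kPa, V = 10.0 L, T = 609 K.
Step 2 — Polytropic n=1.47: T₂ = T₁(V₁/V₂)^(n−1) = 609×(5.16)^0.47 = 1320 K; P₂ = P₁(V₁/V₂)^n = 12500 kPa.
W = (P₁V₁−P₂V₂)/(n−1) = (1120×10.0−12500×1.94)/0.47 = -27700 J.
ΔU = nCvΔT = 2.21×26.8×(1320−609) = 42000 J.
Q = ΔU + W = 14300 J.
Net over both steps: W = -45500 J, Q = -3560 J, ΔU = 42000 J.

-45500 J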